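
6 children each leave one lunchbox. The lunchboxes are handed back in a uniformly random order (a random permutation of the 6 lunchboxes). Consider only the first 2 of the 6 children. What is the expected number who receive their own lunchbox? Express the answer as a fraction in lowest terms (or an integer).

Let Xᵢ = 1 if person i gets their own lunchbox. For each i, P(Xᵢ=1) = 1/6.
By linearity of expectation, E[X₁+…+X_2] = 2·(1/6) = 1/3.

1/3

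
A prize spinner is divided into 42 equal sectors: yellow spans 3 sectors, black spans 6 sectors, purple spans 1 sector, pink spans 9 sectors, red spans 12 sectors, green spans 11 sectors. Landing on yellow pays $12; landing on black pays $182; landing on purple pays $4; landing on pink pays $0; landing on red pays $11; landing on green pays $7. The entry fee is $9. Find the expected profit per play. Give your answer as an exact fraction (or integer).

321/14 dollars

E[payout] = (3/42)·12 + (6/42)·182 + (1/42)·4 + (9/42)·0 + (12/42)·11 + (11/42)·7 = 447/14
Expected profit = 447/14 − 9 = 321/14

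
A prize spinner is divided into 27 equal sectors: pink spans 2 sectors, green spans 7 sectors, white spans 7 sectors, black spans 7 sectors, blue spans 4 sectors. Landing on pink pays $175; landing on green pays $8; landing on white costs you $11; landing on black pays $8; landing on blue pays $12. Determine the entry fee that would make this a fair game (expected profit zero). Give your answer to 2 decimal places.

$16.04

E[payout] = (2/27)·175 + (7/27)·8 + (7/27)·(-11) + (7/27)·8 + (4/27)·12 = 433/27
Fair fee = E[payout] = 433/27 ≈ $16.04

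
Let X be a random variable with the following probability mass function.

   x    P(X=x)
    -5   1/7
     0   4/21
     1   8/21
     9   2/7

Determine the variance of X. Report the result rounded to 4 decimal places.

22.0862

E[X] = (1/7)·(-5) + (4/21)·0 + (8/21)·1 + (2/7)·9 = 47/21
E[X²] = (1/7)·25 + (4/21)·0 + (8/21)·1 + (2/7)·81 = 569/21
Var(X) = 569/21 − (47/21)² = 9740/441 ≈ 22.0862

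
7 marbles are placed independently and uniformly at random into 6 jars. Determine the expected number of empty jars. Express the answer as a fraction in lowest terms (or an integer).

78125/46656

Let Xⱼ=1 if jar j is empty. P(Xⱼ=1) = ((6-1)/6)^7 = 78125/279936.
By linearity, E[#empty] = 6·78125/279936 = 78125/46656.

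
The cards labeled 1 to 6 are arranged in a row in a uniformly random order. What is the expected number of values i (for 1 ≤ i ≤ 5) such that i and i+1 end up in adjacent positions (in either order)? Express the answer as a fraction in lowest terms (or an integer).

For each i ∈ {1,…,5}, let Xᵢ = 1 if i and i+1 are adjacent. P(Xᵢ=1) = 2·(6−1)!/6! = 2/6.
By linearity, E[ΣXᵢ] = (5)·(2/6) = 5/3.

5/3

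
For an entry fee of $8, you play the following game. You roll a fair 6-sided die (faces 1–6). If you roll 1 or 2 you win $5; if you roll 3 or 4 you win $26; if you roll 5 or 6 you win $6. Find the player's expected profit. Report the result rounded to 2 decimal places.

E[payout] = (1/3)·5 + (1/3)·6 + (1/3)·26 = 37/3
Expected profit = 37/3 − 8 = 13/3 ≈ $4.33

$4.33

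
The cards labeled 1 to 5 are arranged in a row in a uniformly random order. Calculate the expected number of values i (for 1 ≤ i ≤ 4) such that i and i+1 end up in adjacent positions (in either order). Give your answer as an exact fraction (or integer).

For each i ∈ {1,…,4}, let Xᵢ = 1 if i and i+1 are adjacent. P(Xᵢ=1) = 2·(5−1)!/5! = 2/5.
By linearity, E[ΣXᵢ] = (4)·(2/5) = 8/5.

8/5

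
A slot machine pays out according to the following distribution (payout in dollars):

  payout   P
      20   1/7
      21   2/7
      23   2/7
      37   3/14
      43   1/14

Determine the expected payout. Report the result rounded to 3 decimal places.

E[X] = (1/7)·20 + (2/7)·21 + (2/7)·23 + (3/14)·37 + (1/14)·43
     = 185/7 ≈ 26.429

$26.429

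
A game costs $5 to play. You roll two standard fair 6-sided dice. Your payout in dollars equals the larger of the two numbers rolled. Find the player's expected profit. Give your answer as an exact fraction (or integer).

-19/36 dollars

Distribution of the larger of the two numbers rolled: 1 w.p. 1/36, 2 w.p. 1/12, 3 w.p. 5/36, 4 w.p. 7/36, 5 w.p. 1/4, 6 w.p. 11/36
E[payout] = (1/36)·1 + (1/12)·2 + (5/36)·3 + (7/36)·4 + (1/4)·5 + (11/36)·6 = 161/36
Expected profit = 161/36 − 5 = -19/36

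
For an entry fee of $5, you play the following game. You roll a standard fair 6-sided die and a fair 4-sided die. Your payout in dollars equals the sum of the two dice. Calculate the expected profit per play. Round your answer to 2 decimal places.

$1.00

Distribution of the sum of the two dice: 2 w.p. 1/24, 3 w.p. 1/12, 4 w.p. 1/8, 5 w.p. 1/6, 6 w.p. 1/6, 7 w.p. 1/6, …
E[payout] = (1/24)·2 + (1/12)·3 + (1/8)·4 + (1/6)·5 + (1/6)·6 + (1/6)·7 + (1/8)·8 + (1/12)·9 + (1/24)·10 = 6
Expected profit = 6 − 5 = 1 ≈ $1.00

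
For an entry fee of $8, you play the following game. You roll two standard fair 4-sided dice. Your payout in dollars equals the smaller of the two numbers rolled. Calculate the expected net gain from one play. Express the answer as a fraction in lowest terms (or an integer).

-49/8 dollars

Distribution of the smaller of the two numbers rolled: 1 w.p. 7/16, 2 w.p. 5/16, 3 w.p. 3/16, 4 w.p. 1/16
E[payout] = (7/16)·1 + (5/16)·2 + (3/16)·3 + (1/16)·4 = 15/8
Expected profit = 15/8 − 8 = -49/8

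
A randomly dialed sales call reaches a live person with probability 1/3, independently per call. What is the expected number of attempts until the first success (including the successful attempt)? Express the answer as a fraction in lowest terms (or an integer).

For a geometric distribution, E[trials] = 1/p = 1/(1/3) = 3.

3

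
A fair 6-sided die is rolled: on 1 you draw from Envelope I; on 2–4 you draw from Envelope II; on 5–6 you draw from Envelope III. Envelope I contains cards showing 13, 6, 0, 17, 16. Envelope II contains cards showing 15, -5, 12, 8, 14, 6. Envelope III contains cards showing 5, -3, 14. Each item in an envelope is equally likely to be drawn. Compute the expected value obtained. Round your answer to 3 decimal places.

E[X | Envelope I] = (13 + 6 + 0 + 17 + 16)/5 = 52/5
E[X | Envelope II] = (15 − 5 + 12 + 8 + 14 + 6)/6 = 25/3
E[X | Envelope III] = (5 − 3 + 14)/3 = 16/3
E[X] = (1/6)·52/5 + (1/2)·25/3 + (1/3)·16/3 = 691/90 ≈ 7.678

7.678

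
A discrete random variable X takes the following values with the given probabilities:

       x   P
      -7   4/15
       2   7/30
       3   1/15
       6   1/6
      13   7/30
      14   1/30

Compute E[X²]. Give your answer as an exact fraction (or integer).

E[X²] = (4/15)·49 + (7/30)·4 + (1/15)·9 + (1/6)·36 + (7/30)·169 + (1/30)·196
     = 1997/30

1997/30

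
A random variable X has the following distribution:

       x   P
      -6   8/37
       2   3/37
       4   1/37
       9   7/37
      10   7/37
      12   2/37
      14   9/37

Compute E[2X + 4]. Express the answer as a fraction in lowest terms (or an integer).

638/37

E[2x+4] = (8/37)·(-8) + (3/37)·8 + (1/37)·12 + (7/37)·22 + (7/37)·24 + (2/37)·28 + (9/37)·32
     = 638/37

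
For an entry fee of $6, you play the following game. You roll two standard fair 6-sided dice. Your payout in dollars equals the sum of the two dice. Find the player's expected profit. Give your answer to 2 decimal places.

Distribution of the sum of the two dice: 2 w.p. 1/36, 3 w.p. 1/18, 4 w.p. 1/12, 5 w.p. 1/9, 6 w.p. 5/36, 7 w.p. 1/6, …
E[payout] = (1/36)·2 + (1/18)·3 + (1/12)·4 + (1/9)·5 + (5/36)·6 + (1/6)·7 + (5/36)·8 + (1/9)·9 + (1/12)·10 + (1/18)·11 + (1/36)·12 = 7
Expected profit = 7 − 6 = 1 ≈ $1.00

$1.00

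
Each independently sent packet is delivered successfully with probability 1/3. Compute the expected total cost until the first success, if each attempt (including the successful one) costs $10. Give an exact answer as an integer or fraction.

E[#attempts] = 1/p = 3; E[cost] = 10·3 = 30.

$30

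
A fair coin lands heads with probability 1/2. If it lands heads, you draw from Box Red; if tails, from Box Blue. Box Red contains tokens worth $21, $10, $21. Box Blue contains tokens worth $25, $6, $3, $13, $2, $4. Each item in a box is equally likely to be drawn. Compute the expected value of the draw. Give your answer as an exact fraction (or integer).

E[X | Box Red] = (21 + 10 + 21)/3 = 52/3
E[X | Box Blue] = (25 + 6 + 3 + 13 + 2 + 4)/6 = 53/6
E[X] = (1/2)·52/3 + (1/2)·53/6 = 157/12

157/12 dollars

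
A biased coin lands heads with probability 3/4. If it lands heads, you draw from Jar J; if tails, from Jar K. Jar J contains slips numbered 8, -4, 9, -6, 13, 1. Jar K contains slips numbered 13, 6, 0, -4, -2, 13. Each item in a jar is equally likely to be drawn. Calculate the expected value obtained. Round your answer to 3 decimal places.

3.708

E[X | Jar J] = (8 − 4 + 9 − 6 + 13 + 1)/6 = 7/2
E[X | Jar K] = (13 + 6 + 0 − 4 − 2 + 13)/6 = 13/3
E[X] = (3/4)·7/2 + (1/4)·13/3 = 89/24 ≈ 3.708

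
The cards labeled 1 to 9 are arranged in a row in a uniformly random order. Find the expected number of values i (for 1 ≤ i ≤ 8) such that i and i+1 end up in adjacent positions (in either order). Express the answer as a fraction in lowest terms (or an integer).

For each i ∈ {1,…,8}, let Xᵢ = 1 if i and i+1 are adjacent. P(Xᵢ=1) = 2·(9−1)!/9! = 2/9.
By linearity, E[ΣXᵢ] = (8)·(2/9) = 16/9.

16/9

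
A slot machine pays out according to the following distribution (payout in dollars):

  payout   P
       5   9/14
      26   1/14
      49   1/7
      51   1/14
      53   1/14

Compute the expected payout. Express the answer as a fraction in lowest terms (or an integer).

E[X] = (9/14)·5 + (1/14)·26 + (1/7)·49 + (1/14)·51 + (1/14)·53
     = 39/2

39/2 dollars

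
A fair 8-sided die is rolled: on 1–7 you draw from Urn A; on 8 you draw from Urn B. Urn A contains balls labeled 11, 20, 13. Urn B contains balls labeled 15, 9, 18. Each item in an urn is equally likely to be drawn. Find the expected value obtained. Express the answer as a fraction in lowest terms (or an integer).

E[X | Urn A] = (11 + 20 + 13)/3 = 44/3
E[X | Urn B] = (15 + 9 + 18)/3 = 14
E[X] = (7/8)·44/3 + (1/8)·14 = 175/12

175/12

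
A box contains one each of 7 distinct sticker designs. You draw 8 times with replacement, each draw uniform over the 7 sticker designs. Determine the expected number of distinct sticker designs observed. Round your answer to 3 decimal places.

4.960

Let Xⱼ=1 if type j appears at least once. P(Xⱼ=1) = 1 − ((7−1)/7)^8 = 4085185/5764801.
E[#distinct] = 7·4085185/5764801 = 4085185/823543.
≈ 4.960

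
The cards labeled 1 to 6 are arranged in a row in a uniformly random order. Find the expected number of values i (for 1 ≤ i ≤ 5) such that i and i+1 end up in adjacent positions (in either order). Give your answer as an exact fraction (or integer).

For each i ∈ {1,…,5}, let Xᵢ = 1 if i and i+1 are adjacent. P(Xᵢ=1) = 2·(6−1)!/6! = 2/6.
By linearity, E[ΣXᵢ] = (5)·(2/6) = 5/3.

5/3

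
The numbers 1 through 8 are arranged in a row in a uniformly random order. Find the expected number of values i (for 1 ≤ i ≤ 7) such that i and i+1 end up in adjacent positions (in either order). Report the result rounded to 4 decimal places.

For each i ∈ {1,…,7}, let Xᵢ = 1 if i and i+1 are adjacent. P(Xᵢ=1) = 2·(8−1)!/8! = 2/8.
By linearity, E[ΣXᵢ] = (7)·(2/8) = 7/4.
≈ 1.7500

1.7500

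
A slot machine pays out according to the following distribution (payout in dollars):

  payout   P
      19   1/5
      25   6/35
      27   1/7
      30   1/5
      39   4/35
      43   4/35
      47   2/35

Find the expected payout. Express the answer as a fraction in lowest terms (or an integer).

$30

E[X] = (1/5)·19 + (6/35)·25 + (1/7)·27 + (1/5)·30 + (4/35)·39 + (4/35)·43 + (2/35)·47
     = 30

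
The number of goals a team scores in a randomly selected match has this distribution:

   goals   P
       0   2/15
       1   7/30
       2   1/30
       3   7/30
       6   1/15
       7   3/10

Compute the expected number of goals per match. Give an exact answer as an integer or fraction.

E[X] = (2/15)·0 + (7/30)·1 + (1/30)·2 + (7/30)·3 + (1/15)·6 + (3/10)·7
     = 7/2

7/2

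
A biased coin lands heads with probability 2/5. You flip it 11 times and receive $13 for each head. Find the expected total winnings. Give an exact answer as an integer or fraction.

286/5 dollars

E[#heads] = 11·2/5 = 22/5 (linearity over flips).
E[winnings] = 13·22/5 = 286/5.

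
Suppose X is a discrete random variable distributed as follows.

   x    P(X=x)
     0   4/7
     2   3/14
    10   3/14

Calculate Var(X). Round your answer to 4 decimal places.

15.6735

E[X] = (4/7)·0 + (3/14)·2 + (3/14)·10 = 18/7
E[X²] = (4/7)·0 + (3/14)·4 + (3/14)·100 = 156/7
Var(X) = 156/7 − (18/7)² = 768/49 ≈ 15.6735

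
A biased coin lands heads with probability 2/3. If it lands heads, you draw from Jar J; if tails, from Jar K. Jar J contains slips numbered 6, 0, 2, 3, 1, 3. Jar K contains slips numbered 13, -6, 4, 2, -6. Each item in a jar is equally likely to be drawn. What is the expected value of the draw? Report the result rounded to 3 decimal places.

E[X | Jar J] = (6 + 0 + 2 + 3 + 1 + 3)/6 = 5/2
E[X | Jar K] = (13 − 6 + 4 + 2 − 6)/5 = 7/5
E[X] = (2/3)·5/2 + (1/3)·7/5 = 32/15 ≈ 2.133

2.133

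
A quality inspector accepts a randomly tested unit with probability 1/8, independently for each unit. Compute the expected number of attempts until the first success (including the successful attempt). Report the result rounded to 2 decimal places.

8.00

For a geometric distribution, E[trials] = 1/p = 1/(1/8) = 8.
≈ 8.00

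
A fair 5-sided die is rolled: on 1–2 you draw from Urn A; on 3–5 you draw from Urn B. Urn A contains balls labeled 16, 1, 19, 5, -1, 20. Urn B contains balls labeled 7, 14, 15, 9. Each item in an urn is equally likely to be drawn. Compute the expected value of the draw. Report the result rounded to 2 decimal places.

10.75

E[X | Urn A] = (16 + 1 + 19 + 5 − 1 + 20)/6 = 10
E[X | Urn B] = (7 + 14 + 15 + 9)/4 = 45/4
E[X] = (2/5)·10 + (3/5)·45/4 = 43/4 ≈ 10.75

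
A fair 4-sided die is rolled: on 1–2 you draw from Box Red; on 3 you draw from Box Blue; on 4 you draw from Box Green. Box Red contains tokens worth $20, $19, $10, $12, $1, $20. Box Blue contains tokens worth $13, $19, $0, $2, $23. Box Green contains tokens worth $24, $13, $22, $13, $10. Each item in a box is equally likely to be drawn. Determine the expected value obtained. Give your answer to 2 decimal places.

E[X | Box Red] = (20 + 19 + 10 + 12 + 1 + 20)/6 = 41/3
E[X | Box Blue] = (13 + 19 + 0 + 2 + 23)/5 = 57/5
E[X | Box Green] = (24 + 13 + 22 + 13 + 10)/5 = 82/5
E[X] = (1/2)·41/3 + (1/4)·57/5 + (1/4)·82/5 = 827/60 ≈ 13.78

$13.78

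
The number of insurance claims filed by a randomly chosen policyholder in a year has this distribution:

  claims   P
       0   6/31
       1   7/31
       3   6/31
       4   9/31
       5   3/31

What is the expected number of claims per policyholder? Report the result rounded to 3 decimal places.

E[X] = (6/31)·0 + (7/31)·1 + (6/31)·3 + (9/31)·4 + (3/31)·5
     = 76/31 ≈ 2.452

2.452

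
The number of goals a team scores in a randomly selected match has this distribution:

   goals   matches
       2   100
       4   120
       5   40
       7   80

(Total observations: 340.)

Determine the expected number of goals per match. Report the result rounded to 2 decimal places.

Total = 340, so P(goals=2) = 100/340, etc.
E[X] = (5/17)·2 + (6/17)·4 + (2/17)·5 + (4/17)·7
     = 72/17 ≈ 4.24

4.24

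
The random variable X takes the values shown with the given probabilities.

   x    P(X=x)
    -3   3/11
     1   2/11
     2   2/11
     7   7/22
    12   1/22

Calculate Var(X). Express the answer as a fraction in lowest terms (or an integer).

E[X] = (3/11)·(-3) + (2/11)·1 + (2/11)·2 + (7/22)·7 + (1/22)·12 = 5/2
E[X²] = (3/11)·9 + (2/11)·1 + (2/11)·4 + (7/22)·49 + (1/22)·144 = 51/2
Var(X) = 51/2 − (5/2)² = 77/4

77/4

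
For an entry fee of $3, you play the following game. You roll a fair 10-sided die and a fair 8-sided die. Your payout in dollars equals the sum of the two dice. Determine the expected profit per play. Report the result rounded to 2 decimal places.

$7.00

Distribution of the sum of the two dice: 2 w.p. 1/80, 3 w.p. 1/40, 4 w.p. 3/80, 5 w.p. 1/20, 6 w.p. 1/16, 7 w.p. 3/40, …
E[payout] = (1/80)·2 + (1/40)·3 + (3/80)·4 + (1/20)·5 + (1/16)·6 + (3/40)·7 + (7/80)·8 + (1/10)·9 + (1/10)·10 + (1/10)·11 + (7/80)·12 + (3/40)·13 + (1/16)·14 + (1/20)·15 + (3/80)·16 + (1/40)·17 + (1/80)·18 = 10
Expected profit = 10 − 3 = 7 ≈ $7.00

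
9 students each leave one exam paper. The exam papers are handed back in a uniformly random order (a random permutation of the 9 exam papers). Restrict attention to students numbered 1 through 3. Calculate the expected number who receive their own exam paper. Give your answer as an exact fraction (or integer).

Let Xᵢ = 1 if person i gets their own exam paper. For each i, P(Xᵢ=1) = 1/9.
By linearity of expectation, E[X₁+…+X_3] = 3·(1/9) = 1/3.

1/3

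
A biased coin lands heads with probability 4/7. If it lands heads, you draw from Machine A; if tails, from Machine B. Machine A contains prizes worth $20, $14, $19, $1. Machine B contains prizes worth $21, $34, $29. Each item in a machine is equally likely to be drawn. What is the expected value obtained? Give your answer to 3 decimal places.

E[X | Machine A] = (20 + 14 + 19 + 1)/4 = 27/2
E[X | Machine B] = (21 + 34 + 29)/3 = 28
E[X] = (4/7)·27/2 + (3/7)·28 = 138/7 ≈ 19.714

$19.714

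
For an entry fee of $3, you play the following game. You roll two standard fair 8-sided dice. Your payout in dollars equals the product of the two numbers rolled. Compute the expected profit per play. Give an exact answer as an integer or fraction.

Distribution of the product of the two numbers rolled: 1 w.p. 1/64, 2 w.p. 1/32, 3 w.p. 1/32, 4 w.p. 3/64, 5 w.p. 1/32, 6 w.p. 1/16, …
E[payout] = (1/64)·1 + (1/32)·2 + (1/32)·3 + (3/64)·4 + (1/32)·5 + (1/16)·6 + (1/32)·7 + (1/16)·8 + (1/64)·9 + (1/32)·10 + (1/16)·12 + (1/32)·14 + (1/32)·15 + (3/64)·16 + (1/32)·18 + (1/32)·20 + (1/32)·21 + (1/16)·24 + (1/64)·25 + (1/32)·28 + (1/32)·30 + (1/32)·32 + (1/32)·35 + (1/64)·36 + (1/32)·40 + (1/32)·42 + (1/32)·48 + (1/64)·49 + (1/32)·56 + (1/64)·64 = 81/4
Expected profit = 81/4 − 3 = 69/4

69/4 dollars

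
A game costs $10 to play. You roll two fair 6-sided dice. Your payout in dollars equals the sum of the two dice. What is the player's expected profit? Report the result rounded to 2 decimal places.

Distribution of the sum of the two dice: 2 w.p. 1/36, 3 w.p. 1/18, 4 w.p. 1/12, 5 w.p. 1/9, 6 w.p. 5/36, 7 w.p. 1/6, …
E[payout] = (1/36)·2 + (1/18)·3 + (1/12)·4 + (1/9)·5 + (5/36)·6 + (1/6)·7 + (5/36)·8 + (1/9)·9 + (1/12)·10 + (1/18)·11 + (1/36)·12 = 7
Expected profit = 7 − 10 = -3 ≈ -$3.00

-$3.00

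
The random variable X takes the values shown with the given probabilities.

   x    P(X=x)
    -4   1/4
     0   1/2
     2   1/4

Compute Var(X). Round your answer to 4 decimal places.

4.7500

E[X] = (1/4)·(-4) + (1/2)·0 + (1/4)·2 = -1/2
E[X²] = (1/4)·16 + (1/2)·0 + (1/4)·4 = 5
Var(X) = 5 − (-1/2)² = 19/4 ≈ 4.7500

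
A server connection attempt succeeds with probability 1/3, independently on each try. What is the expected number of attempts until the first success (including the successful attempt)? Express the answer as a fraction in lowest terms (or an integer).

3

For a geometric distribution, E[trials] = 1/p = 1/(1/3) = 3.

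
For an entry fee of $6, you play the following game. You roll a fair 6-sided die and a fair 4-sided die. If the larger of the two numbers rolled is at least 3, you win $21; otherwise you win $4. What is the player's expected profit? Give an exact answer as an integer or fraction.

73/6 dollars

E[payout] = (1/6)·4 + (5/6)·21 = 109/6
Expected profit = 109/6 − 6 = 73/6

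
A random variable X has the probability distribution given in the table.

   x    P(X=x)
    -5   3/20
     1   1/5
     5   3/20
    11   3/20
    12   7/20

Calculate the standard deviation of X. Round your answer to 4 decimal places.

6.2966

E[X] = 121/20, E[X²] = 305/4
Var(X) = E[X²] − (E[X])² = 305/4 − 14641/400 = 15859/400
SD(X) = √(15859/400) ≈ 6.2966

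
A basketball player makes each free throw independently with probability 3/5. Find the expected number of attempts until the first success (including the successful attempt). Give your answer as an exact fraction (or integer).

For a geometric distribution, E[trials] = 1/p = 1/(3/5) = 5/3.

5/3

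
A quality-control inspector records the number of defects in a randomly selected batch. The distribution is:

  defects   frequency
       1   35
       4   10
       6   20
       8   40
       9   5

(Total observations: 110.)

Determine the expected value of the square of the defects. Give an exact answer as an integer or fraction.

388/11

Total = 110, so P(defects=1) = 35/110, etc.
E[X²] = (7/22)·1 + (1/11)·16 + (2/11)·36 + (4/11)·64 + (1/22)·81
     = 388/11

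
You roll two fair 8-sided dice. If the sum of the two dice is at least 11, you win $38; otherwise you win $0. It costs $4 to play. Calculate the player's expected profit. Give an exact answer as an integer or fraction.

271/32 dollars

E[payout] = (43/64)·0 + (21/64)·38 = 399/32
Expected profit = 399/32 − 4 = 271/32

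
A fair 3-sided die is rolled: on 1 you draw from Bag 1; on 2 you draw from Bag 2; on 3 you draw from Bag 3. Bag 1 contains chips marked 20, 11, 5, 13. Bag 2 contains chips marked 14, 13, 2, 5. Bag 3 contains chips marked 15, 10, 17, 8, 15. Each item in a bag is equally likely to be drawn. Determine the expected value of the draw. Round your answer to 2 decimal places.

E[X | Bag 1] = (20 + 11 + 5 + 13)/4 = 49/4
E[X | Bag 2] = (14 + 13 + 2 + 5)/4 = 17/2
E[X | Bag 3] = (15 + 10 + 17 + 8 + 15)/5 = 13
E[X] = (1/3)·49/4 + (1/3)·17/2 + (1/3)·13 = 45/4 ≈ 11.25

11.25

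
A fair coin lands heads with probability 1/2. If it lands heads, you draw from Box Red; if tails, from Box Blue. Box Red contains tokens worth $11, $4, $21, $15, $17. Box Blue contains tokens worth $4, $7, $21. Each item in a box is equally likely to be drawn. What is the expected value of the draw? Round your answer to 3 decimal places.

E[X | Box Red] = (11 + 4 + 21 + 15 + 17)/5 = 68/5
E[X | Box Blue] = (4 + 7 + 21)/3 = 32/3
E[X] = (1/2)·68/5 + (1/2)·32/3 = 182/15 ≈ 12.133

$12.133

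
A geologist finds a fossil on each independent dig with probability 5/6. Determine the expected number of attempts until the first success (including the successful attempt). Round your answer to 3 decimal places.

For a geometric distribution, E[trials] = 1/p = 1/(5/6) = 6/5.
≈ 1.200

1.200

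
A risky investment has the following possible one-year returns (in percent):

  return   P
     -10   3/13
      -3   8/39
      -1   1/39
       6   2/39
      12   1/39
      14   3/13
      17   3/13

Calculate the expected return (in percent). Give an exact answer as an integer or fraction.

E[X] = (3/13)·(-10) + (8/39)·(-3) + (1/39)·(-1) + (2/39)·6 + (1/39)·12 + (3/13)·14 + (3/13)·17
     = 188/39

188/39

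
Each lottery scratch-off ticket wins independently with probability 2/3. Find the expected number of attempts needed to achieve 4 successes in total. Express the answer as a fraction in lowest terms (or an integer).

6

By linearity (sum of 4 independent geometric waits), E[trials] = 4/p = 4/(2/3) = 6.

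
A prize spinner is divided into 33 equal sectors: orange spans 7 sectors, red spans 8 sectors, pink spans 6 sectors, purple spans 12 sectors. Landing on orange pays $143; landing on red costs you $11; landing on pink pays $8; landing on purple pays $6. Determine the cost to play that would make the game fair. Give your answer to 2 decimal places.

$31.30

E[payout] = (7/33)·143 + (8/33)·(-11) + (6/33)·8 + (12/33)·6 = 1033/33
Fair fee = E[payout] = 1033/33 ≈ $31.30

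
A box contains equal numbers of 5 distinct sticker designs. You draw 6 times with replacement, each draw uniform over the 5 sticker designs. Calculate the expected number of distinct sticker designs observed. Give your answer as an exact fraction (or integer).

11529/3125

Let Xⱼ=1 if type j appears at least once. P(Xⱼ=1) = 1 − ((5−1)/5)^6 = 11529/15625.
E[#distinct] = 5·11529/15625 = 11529/3125.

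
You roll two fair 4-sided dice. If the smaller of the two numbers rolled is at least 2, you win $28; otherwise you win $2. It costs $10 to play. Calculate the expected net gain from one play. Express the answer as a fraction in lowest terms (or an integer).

E[payout] = (7/16)·2 + (9/16)·28 = 133/8
Expected profit = 133/8 − 10 = 53/8

53/8 dollars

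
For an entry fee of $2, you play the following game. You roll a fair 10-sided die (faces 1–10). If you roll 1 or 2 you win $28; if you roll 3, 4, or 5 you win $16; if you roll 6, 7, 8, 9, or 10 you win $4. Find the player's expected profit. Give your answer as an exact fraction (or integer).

E[payout] = (1/2)·4 + (3/10)·16 + (1/5)·28 = 62/5
Expected profit = 62/5 − 2 = 52/5

52/5 dollars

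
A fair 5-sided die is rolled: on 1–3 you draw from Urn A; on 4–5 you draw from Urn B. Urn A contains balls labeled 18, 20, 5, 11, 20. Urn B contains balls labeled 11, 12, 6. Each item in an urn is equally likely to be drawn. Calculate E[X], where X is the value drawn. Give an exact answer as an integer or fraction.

E[X | Urn A] = (18 + 20 + 5 + 11 + 20)/5 = 74/5
E[X | Urn B] = (11 + 12 + 6)/3 = 29/3
E[X] = (3/5)·74/5 + (2/5)·29/3 = 956/75

956/75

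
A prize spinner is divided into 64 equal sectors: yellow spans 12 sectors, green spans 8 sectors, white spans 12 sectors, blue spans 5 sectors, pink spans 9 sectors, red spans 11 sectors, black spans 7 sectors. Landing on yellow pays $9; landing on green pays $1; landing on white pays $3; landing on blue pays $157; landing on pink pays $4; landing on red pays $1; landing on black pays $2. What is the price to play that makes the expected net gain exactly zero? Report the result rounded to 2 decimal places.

$15.59

E[payout] = (12/64)·9 + (8/64)·1 + (12/64)·3 + (5/64)·157 + (9/64)·4 + (11/64)·1 + (7/64)·2 = 499/32
Fair fee = E[payout] = 499/32 ≈ $15.59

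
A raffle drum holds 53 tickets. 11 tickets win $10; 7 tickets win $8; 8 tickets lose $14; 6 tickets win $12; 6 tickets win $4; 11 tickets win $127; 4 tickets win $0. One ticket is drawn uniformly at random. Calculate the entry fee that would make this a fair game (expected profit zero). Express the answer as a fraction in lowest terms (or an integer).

1547/53 dollars

E[payout] = (11/53)·10 + (7/53)·8 + (8/53)·(-14) + (6/53)·12 + (6/53)·4 + (11/53)·127 + (4/53)·0 = 1547/53
Fair fee = E[payout] = 1547/53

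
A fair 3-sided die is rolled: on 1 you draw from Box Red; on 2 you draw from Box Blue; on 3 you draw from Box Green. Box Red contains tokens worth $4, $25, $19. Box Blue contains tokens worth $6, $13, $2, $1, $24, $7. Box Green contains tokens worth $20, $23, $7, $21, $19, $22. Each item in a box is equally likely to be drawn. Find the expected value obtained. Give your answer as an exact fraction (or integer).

E[X | Box Red] = (4 + 25 + 19)/3 = 16
E[X | Box Blue] = (6 + 13 + 2 + 1 + 24 + 7)/6 = 53/6
E[X | Box Green] = (20 + 23 + 7 + 21 + 19 + 22)/6 = 56/3
E[X] = (1/3)·16 + (1/3)·53/6 + (1/3)·56/3 = 29/2

29/2 dollars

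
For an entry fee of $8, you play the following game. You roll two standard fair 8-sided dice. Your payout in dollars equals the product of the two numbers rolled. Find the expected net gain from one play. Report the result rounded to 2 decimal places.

$12.25

Distribution of the product of the two numbers rolled: 1 w.p. 1/64, 2 w.p. 1/32, 3 w.p. 1/32, 4 w.p. 3/64, 5 w.p. 1/32, 6 w.p. 1/16, …
E[payout] = (1/64)·1 + (1/32)·2 + (1/32)·3 + (3/64)·4 + (1/32)·5 + (1/16)·6 + (1/32)·7 + (1/16)·8 + (1/64)·9 + (1/32)·10 + (1/16)·12 + (1/32)·14 + (1/32)·15 + (3/64)·16 + (1/32)·18 + (1/32)·20 + (1/32)·21 + (1/16)·24 + (1/64)·25 + (1/32)·28 + (1/32)·30 + (1/32)·32 + (1/32)·35 + (1/64)·36 + (1/32)·40 + (1/32)·42 + (1/32)·48 + (1/64)·49 + (1/32)·56 + (1/64)·64 = 81/4
Expected profit = 81/4 − 8 = 49/4 ≈ $12.25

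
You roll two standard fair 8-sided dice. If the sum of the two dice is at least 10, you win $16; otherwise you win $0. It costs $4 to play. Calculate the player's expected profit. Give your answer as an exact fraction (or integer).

E[payout] = (9/16)·0 + (7/16)·16 = 7
Expected profit = 7 − 4 = 3

$3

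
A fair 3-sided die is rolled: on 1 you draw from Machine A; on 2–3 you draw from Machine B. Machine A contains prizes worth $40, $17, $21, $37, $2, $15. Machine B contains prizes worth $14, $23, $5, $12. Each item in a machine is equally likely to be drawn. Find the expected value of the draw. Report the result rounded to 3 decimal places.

$16.333

E[X | Machine A] = (40 + 17 + 21 + 37 + 2 + 15)/6 = 22
E[X | Machine B] = (14 + 23 + 5 + 12)/4 = 27/2
E[X] = (1/3)·22 + (2/3)·27/2 = 49/3 ≈ 16.333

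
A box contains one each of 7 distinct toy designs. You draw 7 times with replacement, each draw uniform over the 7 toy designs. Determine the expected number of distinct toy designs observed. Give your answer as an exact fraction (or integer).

543607/117649

Let Xⱼ=1 if type j appears at least once. P(Xⱼ=1) = 1 − ((7−1)/7)^7 = 543607/823543.
E[#distinct] = 7·543607/823543 = 543607/117649.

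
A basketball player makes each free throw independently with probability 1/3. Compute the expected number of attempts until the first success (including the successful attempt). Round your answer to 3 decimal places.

3.000

For a geometric distribution, E[trials] = 1/p = 1/(1/3) = 3.
≈ 3.000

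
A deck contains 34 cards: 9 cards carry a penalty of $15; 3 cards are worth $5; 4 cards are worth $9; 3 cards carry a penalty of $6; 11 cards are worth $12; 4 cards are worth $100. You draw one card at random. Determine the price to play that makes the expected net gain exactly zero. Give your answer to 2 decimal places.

E[payout] = (9/34)·(-15) + (3/34)·5 + (4/34)·9 + (3/34)·(-6) + (11/34)·12 + (4/34)·100 = 215/17
Fair fee = E[payout] = 215/17 ≈ $12.65

$12.65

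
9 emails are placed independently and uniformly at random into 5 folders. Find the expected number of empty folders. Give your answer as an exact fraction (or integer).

262144/390625

Let Xⱼ=1 if folder j is empty. P(Xⱼ=1) = ((5-1)/5)^9 = 262144/1953125.
By linearity, E[#empty] = 5·262144/1953125 = 262144/390625.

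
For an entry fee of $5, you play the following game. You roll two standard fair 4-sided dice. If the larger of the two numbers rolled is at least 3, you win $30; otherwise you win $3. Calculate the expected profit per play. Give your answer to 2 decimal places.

E[payout] = (1/4)·3 + (3/4)·30 = 93/4
Expected profit = 93/4 − 5 = 73/4 ≈ $18.25

$18.25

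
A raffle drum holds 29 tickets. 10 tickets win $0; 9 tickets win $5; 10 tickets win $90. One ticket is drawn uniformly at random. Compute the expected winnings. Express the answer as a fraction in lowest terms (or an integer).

945/29 dollars

E[payout] = (10/29)·0 + (9/29)·5 + (10/29)·90 = 945/29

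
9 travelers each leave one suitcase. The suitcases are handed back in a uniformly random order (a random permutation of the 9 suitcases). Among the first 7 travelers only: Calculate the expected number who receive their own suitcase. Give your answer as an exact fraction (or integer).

7/9

Let Xᵢ = 1 if person i gets their own suitcase. For each i, P(Xᵢ=1) = 1/9.
By linearity of expectation, E[X₁+…+X_7] = 7·(1/9) = 7/9.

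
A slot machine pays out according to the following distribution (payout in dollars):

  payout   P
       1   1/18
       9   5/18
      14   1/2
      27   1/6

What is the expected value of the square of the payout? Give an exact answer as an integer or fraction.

E[X²] = (1/18)·1 + (5/18)·81 + (1/2)·196 + (1/6)·729
     = 4357/18

4357/18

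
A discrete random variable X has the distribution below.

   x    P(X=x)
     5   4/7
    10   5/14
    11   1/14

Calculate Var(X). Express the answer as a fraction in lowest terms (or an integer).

1293/196

E[X] = (4/7)·5 + (5/14)·10 + (1/14)·11 = 101/14
E[X²] = (4/7)·25 + (5/14)·100 + (1/14)·121 = 821/14
Var(X) = 821/14 − (101/14)² = 1293/196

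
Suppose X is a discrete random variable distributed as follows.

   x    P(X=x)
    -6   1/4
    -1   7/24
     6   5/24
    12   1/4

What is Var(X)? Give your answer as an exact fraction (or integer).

E[X] = (1/4)·(-6) + (7/24)·(-1) + (5/24)·6 + (1/4)·12 = 59/24
E[X²] = (1/4)·36 + (7/24)·1 + (5/24)·36 + (1/4)·144 = 1267/24
Var(X) = 1267/24 − (59/24)² = 26927/576

26927/576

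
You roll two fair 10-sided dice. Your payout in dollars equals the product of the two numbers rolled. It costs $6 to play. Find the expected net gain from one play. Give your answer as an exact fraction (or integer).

Distribution of the product of the two numbers rolled: 1 w.p. 1/100, 2 w.p. 1/50, 3 w.p. 1/50, 4 w.p. 3/100, 5 w.p. 1/50, 6 w.p. 1/25, …
E[payout] = (1/100)·1 + (1/50)·2 + (1/50)·3 + (3/100)·4 + (1/50)·5 + (1/25)·6 + (1/50)·7 + (1/25)·8 + (3/100)·9 + (1/25)·10 + (1/25)·12 + (1/50)·14 + (1/50)·15 + (3/100)·16 + (1/25)·18 + (1/25)·20 + (1/50)·21 + (1/25)·24 + (1/100)·25 + (1/50)·27 + (1/50)·28 + (1/25)·30 + (1/50)·32 + (1/50)·35 + (3/100)·36 + (1/25)·40 + (1/50)·42 + (1/50)·45 + (1/50)·48 + (1/100)·49 + (1/50)·50 + (1/50)·54 + (1/50)·56 + (1/50)·60 + (1/50)·63 + (1/100)·64 + (1/50)·70 + (1/50)·72 + (1/50)·80 + (1/100)·81 + (1/50)·90 + (1/100)·100 = 121/4
Expected profit = 121/4 − 6 = 97/4

97/4 dollars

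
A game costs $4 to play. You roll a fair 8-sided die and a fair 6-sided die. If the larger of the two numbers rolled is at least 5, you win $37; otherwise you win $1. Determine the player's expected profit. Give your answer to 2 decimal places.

$21.00

E[payout] = (1/3)·1 + (2/3)·37 = 25
Expected profit = 25 − 4 = 21 ≈ $21.00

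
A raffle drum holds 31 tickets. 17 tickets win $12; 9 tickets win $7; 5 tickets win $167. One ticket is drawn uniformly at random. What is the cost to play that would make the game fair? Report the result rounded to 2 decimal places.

$35.55

E[payout] = (17/31)·12 + (9/31)·7 + (5/31)·167 = 1102/31
Fair fee = E[payout] = 1102/31 ≈ $35.55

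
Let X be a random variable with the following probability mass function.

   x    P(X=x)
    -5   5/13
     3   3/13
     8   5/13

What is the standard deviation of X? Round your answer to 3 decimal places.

E[X] = 24/13, E[X²] = 472/13
Var(X) = E[X²] − (E[X])² = 472/13 − 576/169 = 5560/169
SD(X) = √(5560/169) ≈ 5.736

5.736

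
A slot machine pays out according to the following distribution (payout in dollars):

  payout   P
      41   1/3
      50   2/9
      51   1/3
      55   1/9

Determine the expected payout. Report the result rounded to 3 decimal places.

E[X] = (1/3)·41 + (2/9)·50 + (1/3)·51 + (1/9)·55
     = 431/9 ≈ 47.889

$47.889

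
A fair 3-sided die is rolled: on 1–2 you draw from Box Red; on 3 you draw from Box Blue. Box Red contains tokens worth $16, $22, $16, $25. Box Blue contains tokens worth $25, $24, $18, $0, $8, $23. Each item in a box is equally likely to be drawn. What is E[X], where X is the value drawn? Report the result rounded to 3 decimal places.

E[X | Box Red] = (16 + 22 + 16 + 25)/4 = 79/4
E[X | Box Blue] = (25 + 24 + 18 + 0 + 8 + 23)/6 = 49/3
E[X] = (2/3)·79/4 + (1/3)·49/3 = 335/18 ≈ 18.611

$18.611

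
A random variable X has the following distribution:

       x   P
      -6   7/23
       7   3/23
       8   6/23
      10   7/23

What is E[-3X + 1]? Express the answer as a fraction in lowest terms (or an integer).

E[-3x+1] = (7/23)·19 + (3/23)·(-20) + (6/23)·(-23) + (7/23)·(-29)
     = -268/23

-268/23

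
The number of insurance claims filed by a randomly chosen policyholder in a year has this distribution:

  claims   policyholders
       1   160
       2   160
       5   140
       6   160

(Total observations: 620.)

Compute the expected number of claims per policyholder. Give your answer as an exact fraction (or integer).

Total = 620, so P(claims=1) = 160/620, etc.
E[X] = (8/31)·1 + (8/31)·2 + (7/31)·5 + (8/31)·6
     = 107/31

107/31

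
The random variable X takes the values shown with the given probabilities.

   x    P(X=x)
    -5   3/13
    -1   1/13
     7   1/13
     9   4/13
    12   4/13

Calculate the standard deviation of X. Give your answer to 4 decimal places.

E[X] = 75/13, E[X²] = 1025/13
Var(X) = E[X²] − (E[X])² = 1025/13 − 5625/169 = 7700/169
SD(X) = √(7700/169) ≈ 6.7500

6.7500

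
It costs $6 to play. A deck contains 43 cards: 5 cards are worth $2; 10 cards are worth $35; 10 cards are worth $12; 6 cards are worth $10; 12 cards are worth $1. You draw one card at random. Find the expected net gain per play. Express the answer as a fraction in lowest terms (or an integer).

294/43 dollars

E[payout] = (5/43)·2 + (10/43)·35 + (10/43)·12 + (6/43)·10 + (12/43)·1 = 552/43
Expected profit = 552/43 − 6 = 294/43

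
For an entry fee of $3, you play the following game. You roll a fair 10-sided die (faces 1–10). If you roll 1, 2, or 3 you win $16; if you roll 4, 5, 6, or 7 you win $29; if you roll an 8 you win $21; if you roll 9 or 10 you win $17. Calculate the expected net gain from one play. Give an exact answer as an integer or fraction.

E[payout] = (3/10)·16 + (1/5)·17 + (1/10)·21 + (2/5)·29 = 219/10
Expected profit = 219/10 − 3 = 189/10

189/10 dollars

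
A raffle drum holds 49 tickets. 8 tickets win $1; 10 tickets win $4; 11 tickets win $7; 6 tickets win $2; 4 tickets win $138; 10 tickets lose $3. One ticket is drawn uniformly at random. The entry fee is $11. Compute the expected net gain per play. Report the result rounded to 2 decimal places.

E[payout] = (8/49)·1 + (10/49)·4 + (11/49)·7 + (6/49)·2 + (4/49)·138 + (10/49)·(-3) = 659/49
Expected profit = 659/49 − 11 = 120/49 ≈ $2.45

$2.45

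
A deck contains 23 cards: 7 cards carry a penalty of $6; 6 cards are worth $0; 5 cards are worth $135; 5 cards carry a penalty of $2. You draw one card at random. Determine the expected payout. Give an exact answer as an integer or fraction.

E[payout] = (7/23)·(-6) + (6/23)·0 + (5/23)·135 + (5/23)·(-2) = 623/23

623/23 dollars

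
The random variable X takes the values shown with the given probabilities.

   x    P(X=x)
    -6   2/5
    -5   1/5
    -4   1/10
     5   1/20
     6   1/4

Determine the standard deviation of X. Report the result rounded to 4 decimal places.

5.2007

E[X] = -41/20, E[X²] = 125/4
Var(X) = E[X²] − (E[X])² = 125/4 − 1681/400 = 10819/400
SD(X) = √(10819/400) ≈ 5.2007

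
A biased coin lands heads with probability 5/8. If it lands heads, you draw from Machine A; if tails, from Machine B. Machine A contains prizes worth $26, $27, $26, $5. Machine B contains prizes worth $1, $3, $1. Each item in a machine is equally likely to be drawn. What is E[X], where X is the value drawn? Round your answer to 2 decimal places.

E[X | Machine A] = (26 + 27 + 26 + 5)/4 = 21
E[X | Machine B] = (1 + 3 + 1)/3 = 5/3
E[X] = (5/8)·21 + (3/8)·5/3 = 55/4 ≈ 13.75

$13.75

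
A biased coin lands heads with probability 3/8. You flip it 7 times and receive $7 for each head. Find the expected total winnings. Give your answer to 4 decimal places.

$18.3750

E[#heads] = 7·3/8 = 21/8 (linearity over flips).
E[winnings] = 7·21/8 = 147/8.
≈ 18.3750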